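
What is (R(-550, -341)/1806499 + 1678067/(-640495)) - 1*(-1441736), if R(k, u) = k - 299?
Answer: 1668162763926742992/1157053577005 ≈ 1.4417e+6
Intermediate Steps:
R(k, u) = -299 + k
(R(-550, -341)/1806499 + 1678067/(-640495)) - 1*(-1441736) = ((-299 - 550)/1806499 + 1678067/(-640495)) - 1*(-1441736) = (-849*1/1806499 + 1678067*(-1/640495)) + 1441736 = (-849/1806499 - 1678067/640495) + 1441736 = -3031970137688/1157053577005 + 1441736 = 1668162763926742992/1157053577005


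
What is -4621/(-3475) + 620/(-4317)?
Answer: 17794357/15001575 ≈ 1.1862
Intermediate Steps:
-4621/(-3475) + 620/(-4317) = -4621*(-1/3475) + 620*(-1/4317) = 4621/3475 - 620/4317 = 17794357/15001575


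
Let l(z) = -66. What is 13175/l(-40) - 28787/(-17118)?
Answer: -18635809/94149 ≈ -197.94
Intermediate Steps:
13175/l(-40) - 28787/(-17118) = 13175/(-66) - 28787/(-17118) = 13175*(-1/66) - 28787*(-1/17118) = -13175/66 + 28787/17118 = -18635809/94149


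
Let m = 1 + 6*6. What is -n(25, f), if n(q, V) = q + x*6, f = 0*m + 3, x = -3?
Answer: -7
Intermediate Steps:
m = 37 (m = 1 + 36 = 37)
f = 3 (f = 0*37 + 3 = 0 + 3 = 3)
n(q, V) = -18 + q (n(q, V) = q - 3*6 = q - 18 = -18 + q)
-n(25, f) = -(-18 + 25) = -1*7 = -7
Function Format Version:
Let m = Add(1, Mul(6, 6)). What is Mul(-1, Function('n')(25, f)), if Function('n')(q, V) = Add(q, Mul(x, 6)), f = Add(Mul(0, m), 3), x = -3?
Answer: -7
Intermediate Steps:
m = 37 (m = Add(1, 36) = 37)
f = 3 (f = Add(Mul(0, 37), 3) = Add(0, 3) = 3)
Function('n')(q, V) = Add(-18, q) (Function('n')(q, V) = Add(q, Mul(-3, 6)) = Add(q, -18) = Add(-18, q))
Mul(-1, Function('n')(25, f)) = Mul(-1, Add(-18, 25)) = Mul(-1, 7) = -7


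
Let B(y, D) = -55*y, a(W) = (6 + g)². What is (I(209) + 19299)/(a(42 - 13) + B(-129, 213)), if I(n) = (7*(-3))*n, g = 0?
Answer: 4970/2377 ≈ 2.0909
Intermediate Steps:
I(n) = -21*n
a(W) = 36 (a(W) = (6 + 0)² = 6² = 36)
(I(209) + 19299)/(a(42 - 13) + B(-129, 213)) = (-21*209 + 19299)/(36 - 55*(-129)) = (-4389 + 19299)/(36 + 7095) = 14910/7131 = 14910*(1/7131) = 4970/2377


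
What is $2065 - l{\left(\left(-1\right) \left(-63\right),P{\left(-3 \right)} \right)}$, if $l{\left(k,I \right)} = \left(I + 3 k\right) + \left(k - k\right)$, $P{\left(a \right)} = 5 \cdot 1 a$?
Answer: $1891$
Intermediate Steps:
$P{\left(a \right)} = 5 a$
$l{\left(k,I \right)} = I + 3 k$ ($l{\left(k,I \right)} = \left(I + 3 k\right) + 0 = I + 3 k$)
$2065 - l{\left(\left(-1\right) \left(-63\right),P{\left(-3 \right)} \right)} = 2065 - \left(5 \left(-3\right) + 3 \left(\left(-1\right) \left(-63\right)\right)\right) = 2065 - \left(-15 + 3 \cdot 63\right) = 2065 - \left(-15 + 189\right) = 2065 - 174 = 1891$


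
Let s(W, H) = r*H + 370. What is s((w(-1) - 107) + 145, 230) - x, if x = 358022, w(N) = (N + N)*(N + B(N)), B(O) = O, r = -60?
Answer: -371452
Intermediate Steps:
w(N) = 4*N² (w(N) = (N + N)*(N + N) = (2*N)*(2*N) = 4*N²)
s(W, H) = 370 - 60*H (s(W, H) = -60*H + 370 = 370 - 60*H)
s((w(-1) - 107) + 145, 230) - x = (370 - 60*230) - 1*358022 = (370 - 13800) - 358022 = -13430 - 358022 = -371452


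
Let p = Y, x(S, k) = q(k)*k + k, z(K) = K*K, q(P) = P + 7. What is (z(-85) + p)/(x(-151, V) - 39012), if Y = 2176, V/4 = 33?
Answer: -9401/20532 ≈ -0.45787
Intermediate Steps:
q(P) = 7 + P
z(K) = K²
V = 132 (V = 4*33 = 132)
x(S, k) = k + k*(7 + k) (x(S, k) = (7 + k)*k + k = k*(7 + k) + k = k + k*(7 + k))
p = 2176
(z(-85) + p)/(x(-151, V) - 39012) = ((-85)² + 2176)/(132*(8 + 132) - 39012) = (7225 + 2176)/(132*140 - 39012) = 9401/(18480 - 39012) = 9401/(-20532) = 9401*(-1/20532) = -9401/20532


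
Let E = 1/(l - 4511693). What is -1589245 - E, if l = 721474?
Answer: -6023586594654/3790219 ≈ -1.5892e+6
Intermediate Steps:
E = -1/3790219 (E = 1/(721474 - 4511693) = 1/(-3790219) = -1/3790219 ≈ -2.6384e-7)
-1589245 - E = -1589245 - 1*(-1/3790219) = -1589245 + 1/3790219 = -6023586594654/3790219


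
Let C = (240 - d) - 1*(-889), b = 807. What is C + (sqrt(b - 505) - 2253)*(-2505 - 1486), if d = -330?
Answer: 8993182 - 3991*sqrt(302) ≈ 8.9238e+6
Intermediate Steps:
C = 1459 (C = (240 - 1*(-330)) - 1*(-889) = (240 + 330) + 889 = 570 + 889 = 1459)
C + (sqrt(b - 505) - 2253)*(-2505 - 1486) = 1459 + (sqrt(807 - 505) - 2253)*(-2505 - 1486) = 1459 + (sqrt(302) - 2253)*(-3991) = 1459 + (-2253 + sqrt(302))*(-3991) = 1459 + (8991723 - 3991*sqrt(302)) = 8993182 - 3991*sqrt(302)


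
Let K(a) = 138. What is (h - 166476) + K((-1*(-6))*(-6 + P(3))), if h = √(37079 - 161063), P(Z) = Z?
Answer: -166338 + 12*I*√861 ≈ -1.6634e+5 + 352.11*I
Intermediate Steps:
h = 12*I*√861 (h = √(-123984) = 12*I*√861 ≈ 352.11*I)
(h - 166476) + K((-1*(-6))*(-6 + P(3))) = (12*I*√861 - 166476) + 138 = (-166476 + 12*I*√861) + 138 = -166338 + 12*I*√861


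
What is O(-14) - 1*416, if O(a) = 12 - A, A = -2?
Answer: -402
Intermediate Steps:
O(a) = 14 (O(a) = 12 - 1*(-2) = 12 + 2 = 14)
O(-14) - 1*416 = 14 - 1*416 = 14 - 416 = -402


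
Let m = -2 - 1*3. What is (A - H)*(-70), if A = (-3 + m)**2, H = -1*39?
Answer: -7210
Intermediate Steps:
H = -39
m = -5 (m = -2 - 3 = -5)
A = 64 (A = (-3 - 5)**2 = (-8)**2 = 64)
(A - H)*(-70) = (64 - 1*(-39))*(-70) = (64 + 39)*(-70) = 103*(-70) = -7210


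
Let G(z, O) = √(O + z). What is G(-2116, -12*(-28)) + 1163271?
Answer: 1163271 + 2*I*√445 ≈ 1.1633e+6 + 42.19*I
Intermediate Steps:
G(-2116, -12*(-28)) + 1163271 = √(-12*(-28) - 2116) + 1163271 = √(336 - 2116) + 1163271 = √(-1780) + 1163271 = 2*I*√445 + 1163271 = 1163271 + 2*I*√445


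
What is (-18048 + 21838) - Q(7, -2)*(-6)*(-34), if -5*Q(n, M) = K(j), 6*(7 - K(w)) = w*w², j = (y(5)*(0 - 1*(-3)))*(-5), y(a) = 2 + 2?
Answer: 7364378/5 ≈ 1.4729e+6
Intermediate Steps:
y(a) = 4
j = -60 (j = (4*(0 - 1*(-3)))*(-5) = (4*(0 + 3))*(-5) = (4*3)*(-5) = 12*(-5) = -60)
K(w) = 7 - w³/6 (K(w) = 7 - w*w²/6 = 7 - w³/6)
Q(n, M) = -36007/5 (Q(n, M) = -(7 - ⅙*(-60)³)/5 = -(7 - ⅙*(-216000))/5 = -(7 + 36000)/5 = -⅕*36007 = -36007/5)
(-18048 + 21838) - Q(7, -2)*(-6)*(-34) = (-18048 + 21838) - (-36007/5*(-6))*(-34) = 3790 - 216042*(-34)/5 = 3790 - 1*(-7345428/5) = 3790 + 7345428/5 = 7364378/5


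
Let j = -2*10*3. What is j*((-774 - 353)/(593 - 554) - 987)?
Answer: 792400/13 ≈ 60954.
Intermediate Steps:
j = -60 (j = -20*3 = -60)
j*((-774 - 353)/(593 - 554) - 987) = -60*((-774 - 353)/(593 - 554) - 987) = -60*(-1127/39 - 987) = -60*(-39620/39) = 792400/13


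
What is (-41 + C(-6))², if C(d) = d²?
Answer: 25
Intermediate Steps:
(-41 + C(-6))² = (-41 + (-6)²)² = (-41 + 36)² = (-5)² = 25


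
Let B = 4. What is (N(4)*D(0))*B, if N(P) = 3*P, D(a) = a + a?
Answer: 0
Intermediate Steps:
D(a) = 2*a
(N(4)*D(0))*B = ((3*4)*(2*0))*4 = (12*0)*4 = 0*4 = 0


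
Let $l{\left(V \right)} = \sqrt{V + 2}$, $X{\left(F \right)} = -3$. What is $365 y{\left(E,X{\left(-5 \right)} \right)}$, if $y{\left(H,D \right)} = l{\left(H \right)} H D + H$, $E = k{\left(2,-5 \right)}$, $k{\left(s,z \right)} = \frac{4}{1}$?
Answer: $1460 - 4380 \sqrt{6} \approx -9268.8$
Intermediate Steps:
$l{\left(V \right)} = \sqrt{2 + V}$
$k{\left(s,z \right)} = 4$ ($k{\left(s,z \right)} = 4 \cdot 1 = 4$)
$E = 4$
$y{\left(H,D \right)} = H + D H \sqrt{2 + H}$ ($y{\left(H,D \right)} = \sqrt{2 + H} H D + H = H \sqrt{2 + H} D + H = D H \sqrt{2 + H} + H = H + D H \sqrt{2 + H}$)
$365 y{\left(E,X{\left(-5 \right)} \right)} = 365 \cdot 4 \left(1 - 3 \sqrt{2 + 4}\right) = 365 \cdot 4 \left(1 - 3 \sqrt{6}\right) = 365 \left(4 - 12 \sqrt{6}\right) = 1460 - 4380 \sqrt{6}$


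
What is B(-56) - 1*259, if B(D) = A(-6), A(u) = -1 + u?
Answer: -266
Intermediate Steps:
B(D) = -7 (B(D) = -1 - 6 = -7)
B(-56) - 1*259 = -7 - 1*259 = -7 - 259 = -266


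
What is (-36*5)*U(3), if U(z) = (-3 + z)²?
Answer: 0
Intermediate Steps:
(-36*5)*U(3) = (-36*5)*(-3 + 3)² = -180*0² = -180*0 = 0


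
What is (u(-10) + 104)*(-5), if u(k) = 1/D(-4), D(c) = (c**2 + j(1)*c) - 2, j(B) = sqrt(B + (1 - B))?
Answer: -1041/2 ≈ -520.50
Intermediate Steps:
j(B) = 1 (j(B) = sqrt(1) = 1)
D(c) = -2 + c + c**2 (D(c) = (c**2 + 1*c) - 2 = (c**2 + c) - 2 = (c + c**2) - 2 = -2 + c + c**2)
u(k) = 1/10 (u(k) = 1/(-2 - 4 + (-4)**2) = 1/(-2 - 4 + 16) = 1/10)
(u(-10) + 104)*(-5) = (1/10 + 104)*(-5) = (1041/10)*(-5) = -1041/2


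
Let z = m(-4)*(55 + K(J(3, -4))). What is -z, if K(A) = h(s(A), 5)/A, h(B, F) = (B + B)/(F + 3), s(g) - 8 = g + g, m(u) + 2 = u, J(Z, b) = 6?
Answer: 335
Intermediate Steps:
m(u) = -2 + u
s(g) = 8 + 2*g (s(g) = 8 + (g + g) = 8 + 2*g)
h(B, F) = 2*B/(3 + F) (h(B, F) = (2*B)/(3 + F) = 2*B/(3 + F))
K(A) = (2 + A/2)/A (K(A) = (2*(8 + 2*A)/(3 + 5))/A = (2*(8 + 2*A)/8)/A = (2*(8 + 2*A)*(1/8))/A = (2 + A/2)/A)
z = -335 (z = (-2 - 4)*(55 + (1/2)*(4 + 6)/6) = -6*(55 + (1/2)*(1/6)*10) = -6*(55 + 5/6) = -6*335/6 = -335)
-z = -1*(-335) = 335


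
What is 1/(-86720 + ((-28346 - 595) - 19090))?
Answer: -1/134751 ≈ -7.4211e-6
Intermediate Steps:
1/(-86720 + ((-28346 - 595) - 19090)) = 1/(-86720 + (-28941 - 19090)) = 1/(-86720 - 48031) = 1/(-134751) = -1/134751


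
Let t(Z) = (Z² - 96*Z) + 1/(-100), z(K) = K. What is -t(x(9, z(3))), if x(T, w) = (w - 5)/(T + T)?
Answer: -86419/8100 ≈ -10.669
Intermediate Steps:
x(T, w) = (-5 + w)/(2*T) (x(T, w) = (-5 + w)/((2*T)) = (-5 + w)*(1/(2*T)) = (-5 + w)/(2*T))
t(Z) = -1/100 + Z² - 96*Z (t(Z) = (Z² - 96*Z) - 1/100 = -1/100 + Z² - 96*Z)
-t(x(9, z(3))) = -(-1/100 + ((½)*(-5 + 3)/9)² - 48*(-5 + 3)/9) = -(-1/100 + ((½)*(⅑)*(-2))² - 48*(-2)/9) = -(-1/100 + (-⅑)² - 96*(-⅑)) = -(-1/100 + 1/81 + 32/3) = -1*86419/8100 = -86419/8100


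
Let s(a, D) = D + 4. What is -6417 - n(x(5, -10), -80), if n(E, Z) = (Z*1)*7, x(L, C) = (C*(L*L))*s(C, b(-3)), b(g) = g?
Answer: -5857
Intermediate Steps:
s(a, D) = 4 + D
x(L, C) = C*L² (x(L, C) = (C*(L*L))*(4 - 3) = (C*L²)*1 = C*L²)
n(E, Z) = 7*Z (n(E, Z) = Z*7 = 7*Z)
-6417 - n(x(5, -10), -80) = -6417 - 7*(-80) = -6417 - 1*(-560) = -6417 + 560 = -5857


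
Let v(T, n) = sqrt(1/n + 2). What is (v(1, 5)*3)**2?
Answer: 99/5 ≈ 19.800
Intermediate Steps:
v(T, n) = sqrt(2 + 1/n)
(v(1, 5)*3)**2 = (sqrt(2 + 1/5)*3)**2 = (sqrt(11/5)*3)**2 = ((sqrt(55)/5)*3)**2 = (3*sqrt(55)/5)**2 = 99/5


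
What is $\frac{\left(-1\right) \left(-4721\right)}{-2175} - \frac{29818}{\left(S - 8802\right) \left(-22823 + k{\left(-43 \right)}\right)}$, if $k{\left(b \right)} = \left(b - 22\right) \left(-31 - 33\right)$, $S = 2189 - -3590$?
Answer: $- \frac{88805135893}{40903230525} \approx -2.1711$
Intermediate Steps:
$S = 5779$ ($S = 2189 + 3590 = 5779$)
$k{\left(b \right)} = 1408 - 64 b$ ($k{\left(b \right)} = \left(-22 + b\right) \left(-64\right) = 1408 - 64 b$)
$\frac{\left(-1\right) \left(-4721\right)}{-2175} - \frac{29818}{\left(S - 8802\right) \left(-22823 + k{\left(-43 \right)}\right)} = \frac{\left(-1\right) \left(-4721\right)}{-2175} - \frac{29818}{\left(5779 - 8802\right) \left(-22823 + \left(1408 - -2752\right)\right)} = 4721 \left(- \frac{1}{2175}\right) - \frac{29818}{\left(-3023\right) \left(-22823 + \left(1408 + 2752\right)\right)} = - \frac{4721}{2175} - \frac{29818}{\left(-3023\right) \left(-22823 + 4160\right)} = - \frac{4721}{2175} - \frac{29818}{\left(-3023\right) \left(-18663\right)} = - \frac{4721}{2175} - \frac{29818}{56418249} = - \frac{88805135893}{40903230525}$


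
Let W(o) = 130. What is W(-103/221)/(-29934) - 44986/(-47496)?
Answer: 111703037/118478772 ≈ 0.94281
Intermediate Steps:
W(-103/221)/(-29934) - 44986/(-47496) = 130/(-29934) - 44986/(-47496) = 130*(-1/29934) - 44986*(-1/47496) = -65/14967 + 22493/23748 = 111703037/118478772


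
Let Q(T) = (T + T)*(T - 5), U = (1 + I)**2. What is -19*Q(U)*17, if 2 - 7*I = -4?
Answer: 8297224/2401 ≈ 3455.7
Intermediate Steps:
I = 6/7 (I = 2/7 - 1/7*(-4) = 2/7 + 4/7 = 6/7 ≈ 0.85714)
U = 169/49 (U = (1 + 6/7)**2 = (13/7)**2 = 169/49 ≈ 3.4490)
Q(T) = 2*T*(-5 + T) (Q(T) = (2*T)*(-5 + T) = 2*T*(-5 + T))
-19*Q(U)*17 = -38*169*(-5 + 169/49)/49*17 = -38*169*(-76)/(49*49)*17 = -19*(-25688/2401)*17 = (488072/2401)*17 = 8297224/2401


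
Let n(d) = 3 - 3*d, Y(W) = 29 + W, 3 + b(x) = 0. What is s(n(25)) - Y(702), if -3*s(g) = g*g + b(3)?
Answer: -2458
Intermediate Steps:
b(x) = -3 (b(x) = -3 + 0 = -3)
s(g) = 1 - g²/3 (s(g) = -(g*g - 3)/3 = -(g² - 3)/3 = -(-3 + g²)/3 = 1 - g²/3)
s(n(25)) - Y(702) = (1 - (3 - 3*25)²/3) - (29 + 702) = (1 - (3 - 75)²/3) - 1*731 = (1 - ⅓*(-72)²) - 731 = (1 - ⅓*5184) - 731 = (1 - 1728) - 731 = -1727 - 731 = -2458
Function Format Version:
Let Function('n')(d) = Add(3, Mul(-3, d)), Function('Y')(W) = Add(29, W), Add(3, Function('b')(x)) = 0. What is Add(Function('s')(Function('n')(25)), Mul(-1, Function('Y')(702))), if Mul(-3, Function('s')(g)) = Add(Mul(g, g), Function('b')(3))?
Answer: -2458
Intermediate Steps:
Function('b')(x) = -3 (Function('b')(x) = Add(-3, 0) = -3)
Function('s')(g) = Add(1, Mul(Rational(-1, 3), Pow(g, 2))) (Function('s')(g) = Mul(Rational(-1, 3), Add(Mul(g, g), -3)) = Mul(Rational(-1, 3), Add(Pow(g, 2), -3)) = Mul(Rational(-1, 3), Add(-3, Pow(g, 2))) = Add(1, Mul(Rational(-1, 3), Pow(g, 2))))
Add(Function('s')(Function('n')(25)), Mul(-1, Function('Y')(702))) = Add(Add(1, Mul(Rational(-1, 3), Pow(Add(3, Mul(-3, 25)), 2))), Mul(-1, Add(29, 702))) = Add(Add(1, Mul(Rational(-1, 3), Pow(Add(3, -75), 2))), Mul(-1, 731)) = Add(Add(1, Mul(Rational(-1, 3), Pow(-72, 2))), -731) = Add(Add(1, Mul(Rational(-1, 3), 5184)), -731) = Add(Add(1, -1728), -731) = Add(-1727, -731) = -2458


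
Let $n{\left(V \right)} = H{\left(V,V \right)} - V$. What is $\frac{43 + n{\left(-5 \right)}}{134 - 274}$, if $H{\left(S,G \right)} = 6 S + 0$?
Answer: $- \frac{9}{70} \approx -0.12857$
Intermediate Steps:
$H{\left(S,G \right)} = 6 S$
$n{\left(V \right)} = 5 V$ ($n{\left(V \right)} = 6 V - V = 5 V$)
$\frac{43 + n{\left(-5 \right)}}{134 - 274} = \frac{43 + 5 \left(-5\right)}{134 - 274} = \frac{43 - 25}{-140} = 18 \left(- \frac{1}{140}\right) = - \frac{9}{70}$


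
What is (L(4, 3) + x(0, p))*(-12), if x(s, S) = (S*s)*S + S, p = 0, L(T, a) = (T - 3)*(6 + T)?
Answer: -120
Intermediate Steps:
L(T, a) = (-3 + T)*(6 + T)
x(s, S) = S + s*S² (x(s, S) = s*S² + S = S + s*S²)
(L(4, 3) + x(0, p))*(-12) = ((-18 + 4² + 3*4) + 0*(1 + 0*0))*(-12) = ((-18 + 16 + 12) + 0*(1 + 0))*(-12) = (10 + 0*1)*(-12) = (10 + 0)*(-12) = 10*(-12) = -120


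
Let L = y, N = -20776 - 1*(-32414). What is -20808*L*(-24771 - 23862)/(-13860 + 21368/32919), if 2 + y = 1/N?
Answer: 96918734834300925/663709280267 ≈ 1.4603e+5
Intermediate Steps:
N = 11638 (N = -20776 + 32414 = 11638)
y = -23275/11638 (y = -2 + 1/11638 = -23275/11638 ≈ -1.9999)
L = -23275/11638 ≈ -1.9999
-20808*L*(-24771 - 23862)/(-13860 + 21368/32919) = -20808*(-23275*(-24771 - 23862)/(11638*(-13860 + 21368/32919))) = -20808*1131933075/(11638*(-13860 + 21368*(1/32919))) = -20808*1131933075/(11638*(-13860 + 21368/32919)) = -20808/(-456235972/32919*(-1/48633)*(-11638/23275)) = -20808/((456235972/1600949727)*(-11638/23275)) = -20808/(-5309674242136/37262104895925) = -20808*(-37262104895925/5309674242136) = 96918734834300925/663709280267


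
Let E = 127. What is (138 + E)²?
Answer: 70225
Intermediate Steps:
(138 + E)² = (138 + 127)² = 265² = 70225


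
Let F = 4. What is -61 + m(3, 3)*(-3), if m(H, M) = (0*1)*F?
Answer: -61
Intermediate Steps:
m(H, M) = 0 (m(H, M) = (0*1)*4 = 0*4 = 0)
-61 + m(3, 3)*(-3) = -61 + 0*(-3) = -61 + 0 = -61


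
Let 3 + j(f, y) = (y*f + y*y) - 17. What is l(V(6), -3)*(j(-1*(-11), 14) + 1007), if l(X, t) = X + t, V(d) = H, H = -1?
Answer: -5348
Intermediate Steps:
V(d) = -1
j(f, y) = -20 + y² + f*y (j(f, y) = -3 + ((y*f + y*y) - 17) = -3 + ((f*y + y²) - 17) = -3 + ((y² + f*y) - 17) = -3 + (-17 + y² + f*y) = -20 + y² + f*y)
l(V(6), -3)*(j(-1*(-11), 14) + 1007) = (-1 - 3)*((-20 + 14² - 1*(-11)*14) + 1007) = -4*((-20 + 196 + 11*14) + 1007) = -4*((-20 + 196 + 154) + 1007) = -4*(330 + 1007) = -4*1337 = -5348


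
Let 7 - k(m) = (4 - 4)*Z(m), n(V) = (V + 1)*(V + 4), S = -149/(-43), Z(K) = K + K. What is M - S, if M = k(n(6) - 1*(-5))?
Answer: 152/43 ≈ 3.5349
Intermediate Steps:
Z(K) = 2*K
S = 149/43 (S = -149*(-1/43) = 149/43 ≈ 3.4651)
n(V) = (1 + V)*(4 + V)
k(m) = 7 (k(m) = 7 - (4 - 4)*2*m = 7 - 0*2*m = 7 - 1*0 = 7 + 0 = 7)
M = 7
M - S = 7 - 1*149/43 = 7 - 149/43 = 152/43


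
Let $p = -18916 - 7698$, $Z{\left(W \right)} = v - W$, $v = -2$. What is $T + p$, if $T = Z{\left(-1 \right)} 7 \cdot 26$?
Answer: $-26796$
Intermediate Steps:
$Z{\left(W \right)} = -2 - W$
$p = -26614$ ($p = -18916 - 7698 = -26614$)
$T = -182$ ($T = \left(-2 - -1\right) 7 \cdot 26 = \left(-2 + 1\right) 7 \cdot 26 = \left(-1\right) 7 \cdot 26 = \left(-7\right) 26 = -182$)
$T + p = -182 - 26614 = -26796$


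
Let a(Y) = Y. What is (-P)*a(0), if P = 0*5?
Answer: 0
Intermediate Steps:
P = 0
(-P)*a(0) = -1*0*0 = 0*0 = 0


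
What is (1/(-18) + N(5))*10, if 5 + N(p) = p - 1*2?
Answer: -185/9 ≈ -20.556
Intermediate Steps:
N(p) = -7 + p (N(p) = -5 + (p - 1*2) = -5 + (p - 2) = -5 + (-2 + p) = -7 + p)
(1/(-18) + N(5))*10 = (1/(-18) + (-7 + 5))*10 = (-1/18 - 2)*10 = -37/18*10 = -185/9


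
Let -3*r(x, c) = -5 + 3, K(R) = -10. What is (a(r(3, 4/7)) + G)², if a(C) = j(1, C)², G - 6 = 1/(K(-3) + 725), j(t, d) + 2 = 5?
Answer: 115047076/511225 ≈ 225.04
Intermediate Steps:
j(t, d) = 3 (j(t, d) = -2 + 5 = 3)
G = 4291/715 (G = 6 + 1/(-10 + 725) = 6 + 1/715 = 4291/715 ≈ 6.0014)
r(x, c) = ⅔ (r(x, c) = -(-5 + 3)/3 = -⅓*(-2) = ⅔)
a(C) = 9 (a(C) = 3² = 9)
(a(r(3, 4/7)) + G)² = (9 + 4291/715)² = (10726/715)² = 115047076/511225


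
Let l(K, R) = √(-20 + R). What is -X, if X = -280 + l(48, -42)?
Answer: 280 - I*√62 ≈ 280.0 - 7.874*I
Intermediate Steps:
X = -280 + I*√62 (X = -280 + √(-20 - 42) = -280 + √(-62) = -280 + I*√62 ≈ -280.0 + 7.874*I)
-X = -(-280 + I*√62) = 280 - I*√62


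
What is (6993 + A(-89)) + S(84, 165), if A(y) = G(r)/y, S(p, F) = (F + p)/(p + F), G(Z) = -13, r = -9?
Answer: 622479/89 ≈ 6994.1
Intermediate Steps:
S(p, F) = 1 (S(p, F) = (F + p)/(F + p) = 1)
A(y) = -13/y
(6993 + A(-89)) + S(84, 165) = (6993 - 13/(-89)) + 1 = (6993 - 13*(-1/89)) + 1 = (6993 + 13/89) + 1 = 622390/89 + 1 = 622479/89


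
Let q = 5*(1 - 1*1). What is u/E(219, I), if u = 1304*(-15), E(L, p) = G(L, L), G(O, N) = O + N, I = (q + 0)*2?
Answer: -3260/73 ≈ -44.658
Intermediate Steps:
q = 0 (q = 5*(1 - 1) = 5*0 = 0)
I = 0 (I = (0 + 0)*2 = 0*2 = 0)
G(O, N) = N + O
E(L, p) = 2*L (E(L, p) = L + L = 2*L)
u = -19560
u/E(219, I) = -19560/(2*219) = -19560/438 = -19560*1/438 = -3260/73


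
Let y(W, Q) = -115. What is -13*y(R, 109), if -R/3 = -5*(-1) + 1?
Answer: 1495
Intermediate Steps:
R = -18 (R = -3*(-5*(-1) + 1) = -3*(5 + 1) = -3*6 = -18)
-13*y(R, 109) = -13*(-115) = 1495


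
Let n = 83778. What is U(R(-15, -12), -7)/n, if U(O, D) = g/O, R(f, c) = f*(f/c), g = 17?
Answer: -34/3141675 ≈ -1.0822e-5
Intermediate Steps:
R(f, c) = f²/c
U(O, D) = 17/O
U(R(-15, -12), -7)/n = (17/(((-15)²/(-12))))/83778 = (17/((-1/12*225)))*(1/83778) = (17/(-75/4))*(1/83778) = (17*(-4/75))*(1/83778) = -68/75*1/83778 = -34/3141675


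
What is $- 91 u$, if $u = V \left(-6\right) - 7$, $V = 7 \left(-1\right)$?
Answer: $-3185$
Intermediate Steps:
$V = -7$
$u = 35$ ($u = \left(-7\right) \left(-6\right) - 7 = 42 - 7 = 35$)
$- 91 u = \left(-91\right) 35 = -3185$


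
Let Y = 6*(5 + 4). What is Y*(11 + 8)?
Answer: 1026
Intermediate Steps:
Y = 54 (Y = 6*9 = 54)
Y*(11 + 8) = 54*(11 + 8) = 54*19 = 1026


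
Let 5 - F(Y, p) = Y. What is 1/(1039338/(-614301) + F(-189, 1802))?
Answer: 204767/39378352 ≈ 0.0052000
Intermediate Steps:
F(Y, p) = 5 - Y
1/(1039338/(-614301) + F(-189, 1802)) = 1/(1039338/(-614301) + (5 - 1*(-189))) = 1/(1039338*(-1/614301) + (5 + 189)) = 1/(-346446/204767 + 194) = 1/(39378352/204767) = 204767/39378352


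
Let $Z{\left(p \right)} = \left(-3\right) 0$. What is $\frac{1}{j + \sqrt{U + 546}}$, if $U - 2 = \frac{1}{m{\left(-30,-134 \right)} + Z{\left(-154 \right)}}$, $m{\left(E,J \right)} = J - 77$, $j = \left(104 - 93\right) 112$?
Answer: $\frac{259952}{320145237} - \frac{\sqrt{24397297}}{320145237} \approx 0.00079655$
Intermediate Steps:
$j = 1232$ ($j = 11 \cdot 112 = 1232$)
$m{\left(E,J \right)} = -77 + J$
$Z{\left(p \right)} = 0$
$U = \frac{421}{211}$ ($U = 2 + \frac{1}{\left(-77 - 134\right) + 0} = 2 + \frac{1}{-211 + 0} = 2 + \frac{1}{-211} = 2 - \frac{1}{211} = \frac{421}{211} \approx 1.9953$)
$\frac{1}{j + \sqrt{U + 546}} = \frac{1}{1232 + \sqrt{\frac{421}{211} + 546}} = \frac{1}{1232 + \sqrt{\frac{115627}{211}}} = \frac{1}{1232 + \frac{\sqrt{24397297}}{211}}$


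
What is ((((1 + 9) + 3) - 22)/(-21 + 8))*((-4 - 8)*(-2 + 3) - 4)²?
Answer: 2304/13 ≈ 177.23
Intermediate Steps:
((((1 + 9) + 3) - 22)/(-21 + 8))*((-4 - 8)*(-2 + 3) - 4)² = (((10 + 3) - 22)/(-13))*(-12*1 - 4)² = ((13 - 22)*(-1/13))*(-12 - 4)² = -9*(-1/13)*(-16)² = (9/13)*256 = 2304/13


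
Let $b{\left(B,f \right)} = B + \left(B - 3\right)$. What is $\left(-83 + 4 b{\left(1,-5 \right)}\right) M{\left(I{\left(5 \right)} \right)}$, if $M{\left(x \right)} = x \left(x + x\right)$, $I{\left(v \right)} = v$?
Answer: $-4350$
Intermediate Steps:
$b{\left(B,f \right)} = -3 + 2 B$ ($b{\left(B,f \right)} = B + \left(-3 + B\right) = -3 + 2 B$)
$M{\left(x \right)} = 2 x^{2}$ ($M{\left(x \right)} = x 2 x = 2 x^{2}$)
$\left(-83 + 4 b{\left(1,-5 \right)}\right) M{\left(I{\left(5 \right)} \right)} = \left(-83 + 4 \left(-3 + 2 \cdot 1\right)\right) 2 \cdot 5^{2} = \left(-83 + 4 \left(-3 + 2\right)\right) 2 \cdot 25 = \left(-83 + 4 \left(-1\right)\right) 50 = \left(-83 - 4\right) 50 = \left(-87\right) 50 = -4350$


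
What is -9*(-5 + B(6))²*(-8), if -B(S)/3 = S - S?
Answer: 1800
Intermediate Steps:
B(S) = 0 (B(S) = -3*(S - S) = -3*0 = 0)
-9*(-5 + B(6))²*(-8) = -9*(-5 + 0)²*(-8) = -9*(-5)²*(-8) = -9*25*(-8) = -225*(-8) = 1800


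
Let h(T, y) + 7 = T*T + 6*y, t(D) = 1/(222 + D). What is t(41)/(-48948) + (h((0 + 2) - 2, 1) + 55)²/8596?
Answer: 9384651047/27664773276 ≈ 0.33923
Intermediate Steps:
h(T, y) = -7 + T² + 6*y (h(T, y) = -7 + (T*T + 6*y) = -7 + (T² + 6*y) = -7 + T² + 6*y)
t(41)/(-48948) + (h((0 + 2) - 2, 1) + 55)²/8596 = 1/((222 + 41)*(-48948)) + ((-7 + ((0 + 2) - 2)² + 6*1) + 55)²/8596 = -1/48948/263 + ((-7 + (2 - 2)² + 6) + 55)²*(1/8596) = (1/263)*(-1/48948) + ((-7 + 0² + 6) + 55)²*(1/8596) = -1/12873324 + ((-7 + 0 + 6) + 55)²*(1/8596) = -1/12873324 + (-1 + 55)²*(1/8596) = -1/12873324 + 54²*(1/8596) = -1/12873324 + 2916*(1/8596) = -1/12873324 + 729/2149 = 9384651047/27664773276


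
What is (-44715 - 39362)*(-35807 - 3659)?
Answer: 3318182882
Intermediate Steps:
(-44715 - 39362)*(-35807 - 3659) = -84077*(-39466) = 3318182882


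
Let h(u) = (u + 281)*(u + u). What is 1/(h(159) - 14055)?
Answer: 1/125865 ≈ 7.9450e-6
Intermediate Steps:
h(u) = 2*u*(281 + u) (h(u) = (281 + u)*(2*u) = 2*u*(281 + u))
1/(h(159) - 14055) = 1/(2*159*(281 + 159) - 14055) = 1/(2*159*440 - 14055) = 1/(139920 - 14055) = 1/125865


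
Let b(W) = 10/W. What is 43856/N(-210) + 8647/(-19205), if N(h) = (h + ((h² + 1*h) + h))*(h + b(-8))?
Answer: -1395617039/3067134525 ≈ -0.45502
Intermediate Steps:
N(h) = (-5/4 + h)*(h² + 3*h) (N(h) = (h + ((h² + 1*h) + h))*(h + 10/(-8)) = (h + ((h² + h) + h))*(h + 10*(-⅛)) = (h + ((h + h²) + h))*(h - 5/4) = (h + (h² + 2*h))*(-5/4 + h) = (h² + 3*h)*(-5/4 + h) = (-5/4 + h)*(h² + 3*h))
43856/N(-210) + 8647/(-19205) = 43856/(((¼)*(-210)*(-15 + 4*(-210)² + 7*(-210)))) + 8647/(-19205) = 43856/(((¼)*(-210)*(-15 + 4*44100 - 1470))) + 8647*(-1/19205) = 43856/(((¼)*(-210)*(-15 + 176400 - 1470))) - 8647/19205 = 43856/(((¼)*(-210)*174915)) - 8647/19205 = 43856/(-18366075/2) - 8647/19205 = 43856*(-2/18366075) - 8647/19205 = -87712/18366075 - 8647/19205 = -1395617039/3067134525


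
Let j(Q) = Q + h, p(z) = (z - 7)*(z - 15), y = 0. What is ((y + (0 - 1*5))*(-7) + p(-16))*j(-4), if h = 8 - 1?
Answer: 2244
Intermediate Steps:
p(z) = (-15 + z)*(-7 + z) (p(z) = (-7 + z)*(-15 + z) = (-15 + z)*(-7 + z))
h = 7
j(Q) = 7 + Q (j(Q) = Q + 7 = 7 + Q)
((y + (0 - 1*5))*(-7) + p(-16))*j(-4) = ((0 + (0 - 1*5))*(-7) + (105 + (-16)² - 22*(-16)))*(7 - 4) = ((0 + (0 - 5))*(-7) + (105 + 256 + 352))*3 = ((0 - 5)*(-7) + 713)*3 = (-5*(-7) + 713)*3 = (35 + 713)*3 = 748*3 = 2244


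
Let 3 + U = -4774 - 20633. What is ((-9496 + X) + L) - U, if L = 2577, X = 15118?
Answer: 33609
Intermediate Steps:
U = -25410 (U = -3 + (-4774 - 20633) = -3 - 25407 = -25410)
((-9496 + X) + L) - U = ((-9496 + 15118) + 2577) - 1*(-25410) = (5622 + 2577) + 25410 = 8199 + 25410 = 33609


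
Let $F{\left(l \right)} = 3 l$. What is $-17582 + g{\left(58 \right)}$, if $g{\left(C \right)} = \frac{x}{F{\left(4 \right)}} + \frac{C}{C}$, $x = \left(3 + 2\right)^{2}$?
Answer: $- \frac{210947}{12} \approx -17579.0$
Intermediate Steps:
$x = 25$ ($x = 5^{2} = 25$)
$g{\left(C \right)} = \frac{37}{12}$ ($g{\left(C \right)} = \frac{25}{3 \cdot 4} + \frac{C}{C} = \frac{25}{12} + 1 = \frac{37}{12}$)
$-17582 + g{\left(58 \right)} = -17582 + \frac{37}{12} = - \frac{210947}{12}$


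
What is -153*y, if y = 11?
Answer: -1683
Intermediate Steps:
-153*y = -153*11 = -1683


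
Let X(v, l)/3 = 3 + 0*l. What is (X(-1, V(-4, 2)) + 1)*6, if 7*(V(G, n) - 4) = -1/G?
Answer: 60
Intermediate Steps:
V(G, n) = 4 - 1/(7*G) (V(G, n) = 4 + (-1/G)/7 = 4 - 1/(7*G))
X(v, l) = 9 (X(v, l) = 3*(3 + 0*l) = 3*(3 + 0) = 3*3 = 9)
(X(-1, V(-4, 2)) + 1)*6 = (9 + 1)*6 = 10*6 = 60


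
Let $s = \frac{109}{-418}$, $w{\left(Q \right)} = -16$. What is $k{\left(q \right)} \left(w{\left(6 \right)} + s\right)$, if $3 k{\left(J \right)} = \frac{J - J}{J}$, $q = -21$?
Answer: $0$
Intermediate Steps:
$k{\left(J \right)} = 0$ ($k{\left(J \right)} = \frac{\left(J - J\right) \frac{1}{J}}{3} = \frac{0 \frac{1}{J}}{3} = \frac{1}{3} \cdot 0 = 0$)
$s = - \frac{109}{418}$ ($s = 109 \left(- \frac{1}{418}\right) = - \frac{109}{418} \approx -0.26077$)
$k{\left(q \right)} \left(w{\left(6 \right)} + s\right) = 0 \left(-16 - \frac{109}{418}\right) = 0 \left(- \frac{6797}{418}\right) = 0$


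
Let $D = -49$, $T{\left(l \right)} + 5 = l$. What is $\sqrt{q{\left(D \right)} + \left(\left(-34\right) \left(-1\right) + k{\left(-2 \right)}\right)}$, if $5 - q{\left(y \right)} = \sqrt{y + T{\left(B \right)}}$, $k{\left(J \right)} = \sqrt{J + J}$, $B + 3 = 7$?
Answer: $\sqrt{39 + 2 i - 5 i \sqrt{2}} \approx 6.2581 - 0.40516 i$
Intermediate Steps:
$B = 4$ ($B = -3 + 7 = 4$)
$T{\left(l \right)} = -5 + l$
$k{\left(J \right)} = \sqrt{2} \sqrt{J}$ ($k{\left(J \right)} = \sqrt{2 J} = \sqrt{2} \sqrt{J}$)
$q{\left(y \right)} = 5 - \sqrt{-1 + y}$ ($q{\left(y \right)} = 5 - \sqrt{y + \left(-5 + 4\right)} = 5 - \sqrt{y - 1} = 5 - \sqrt{-1 + y}$)
$\sqrt{q{\left(D \right)} + \left(\left(-34\right) \left(-1\right) + k{\left(-2 \right)}\right)} = \sqrt{\left(5 - \sqrt{-1 - 49}\right) + \left(\left(-34\right) \left(-1\right) + \sqrt{2} \sqrt{-2}\right)} = \sqrt{\left(5 - \sqrt{-50}\right) + \left(34 + \sqrt{2} i \sqrt{2}\right)} = \sqrt{\left(5 - 5 i \sqrt{2}\right) + \left(34 + 2 i\right)} = \sqrt{39 + 2 i - 5 i \sqrt{2}}$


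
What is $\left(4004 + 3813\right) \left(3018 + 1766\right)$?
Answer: $37396528$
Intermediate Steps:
$\left(4004 + 3813\right) \left(3018 + 1766\right) = 7817 \cdot 4784 = 37396528$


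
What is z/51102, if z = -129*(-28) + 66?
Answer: 613/8517 ≈ 0.071974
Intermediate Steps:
z = 3678 (z = 3612 + 66 = 3678)
z/51102 = 3678/51102 = 3678*(1/51102) = 613/8517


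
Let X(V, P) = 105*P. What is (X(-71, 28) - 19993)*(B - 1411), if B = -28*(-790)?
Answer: -353150577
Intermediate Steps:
B = 22120
(X(-71, 28) - 19993)*(B - 1411) = (105*28 - 19993)*(22120 - 1411) = (2940 - 19993)*20709 = -17053*20709 = -353150577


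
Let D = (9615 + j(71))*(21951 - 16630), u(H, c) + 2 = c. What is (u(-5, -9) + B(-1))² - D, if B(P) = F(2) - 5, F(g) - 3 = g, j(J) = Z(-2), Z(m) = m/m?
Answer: -51166615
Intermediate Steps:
u(H, c) = -2 + c
Z(m) = 1
j(J) = 1
F(g) = 3 + g
B(P) = 0 (B(P) = (3 + 2) - 5 = 5 - 5 = 0)
D = 51166736 (D = (9615 + 1)*(21951 - 16630) = 9616*5321 = 51166736)
(u(-5, -9) + B(-1))² - D = ((-2 - 9) + 0)² - 1*51166736 = (-11 + 0)² - 51166736 = (-11)² - 51166736 = 121 - 51166736 = -51166615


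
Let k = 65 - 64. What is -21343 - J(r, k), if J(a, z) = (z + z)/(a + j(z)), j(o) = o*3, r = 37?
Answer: -426861/20 ≈ -21343.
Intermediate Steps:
k = 1
j(o) = 3*o
J(a, z) = 2*z/(a + 3*z) (J(a, z) = (z + z)/(a + 3*z) = (2*z)/(a + 3*z) = 2*z/(a + 3*z))
-21343 - J(r, k) = -21343 - 2/(37 + 3*1) = -21343 - 2/(37 + 3) = -21343 - 2/40 = -21343 - 1*1/20 = -21343 - 1/20 = -426861/20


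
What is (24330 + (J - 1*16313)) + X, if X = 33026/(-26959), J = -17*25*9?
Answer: 112979102/26959 ≈ 4190.8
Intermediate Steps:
J = -3825 (J = -425*9 = -3825)
X = -33026/26959 (X = 33026*(-1/26959) = -33026/26959 ≈ -1.2250)
(24330 + (J - 1*16313)) + X = (24330 + (-3825 - 1*16313)) - 33026/26959 = (24330 + (-3825 - 16313)) - 33026/26959 = (24330 - 20138) - 33026/26959 = 4192 - 33026/26959 = 112979102/26959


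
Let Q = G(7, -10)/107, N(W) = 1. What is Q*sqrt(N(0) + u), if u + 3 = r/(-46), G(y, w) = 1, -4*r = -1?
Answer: 3*I*sqrt(1886)/9844 ≈ 0.013235*I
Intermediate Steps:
r = 1/4 (r = -1/4*(-1) = 1/4 ≈ 0.25000)
u = -553/184 (u = -3 + (1/4)/(-46) = -3 + (1/4)*(-1/46) = -3 - 1/184 = -553/184 ≈ -3.0054)
Q = 1/107 ≈ 0.0093458
Q*sqrt(N(0) + u) = sqrt(1 - 553/184)/107 = sqrt(-369/184)/107 = (3*I*sqrt(1886)/92)/107 = 3*I*sqrt(1886)/9844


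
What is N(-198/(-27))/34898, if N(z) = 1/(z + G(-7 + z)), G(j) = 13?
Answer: 3/2128778 ≈ 1.4093e-6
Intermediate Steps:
N(z) = 1/(13 + z) (N(z) = 1/(z + 13) = 1/(13 + z))
N(-198/(-27))/34898 = 1/((13 - 198/(-27))*34898) = (1/34898)/(13 - 198*(-1/27)) = (1/34898)/(13 + 22/3) = (1/34898)/(61/3) = (3/61)*(1/34898) = 3/2128778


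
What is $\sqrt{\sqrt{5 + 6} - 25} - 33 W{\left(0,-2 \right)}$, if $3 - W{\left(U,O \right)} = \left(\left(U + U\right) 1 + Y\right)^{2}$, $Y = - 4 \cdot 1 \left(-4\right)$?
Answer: $8349 + \sqrt{-25 + \sqrt{11}} \approx 8349.0 + 4.6565 i$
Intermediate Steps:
$Y = 16$ ($Y = \left(-4\right) \left(-4\right) = 16$)
$W{\left(U,O \right)} = 3 - \left(16 + 2 U\right)^{2}$ ($W{\left(U,O \right)} = 3 - \left(\left(U + U\right) 1 + 16\right)^{2} = 3 - \left(2 U 1 + 16\right)^{2} = 3 - \left(2 U + 16\right)^{2} = 3 - \left(16 + 2 U\right)^{2}$)
$\sqrt{\sqrt{5 + 6} - 25} - 33 W{\left(0,-2 \right)} = \sqrt{\sqrt{5 + 6} - 25} - 33 \left(3 - 4 \left(8 + 0\right)^{2}\right) = \sqrt{\sqrt{11} - 25} - 33 \left(3 - 4 \cdot 8^{2}\right) = \sqrt{-25 + \sqrt{11}} - 33 \left(3 - 256\right) = \sqrt{-25 + \sqrt{11}} - -8349 = \sqrt{-25 + \sqrt{11}} + 8349 = 8349 + \sqrt{-25 + \sqrt{11}}$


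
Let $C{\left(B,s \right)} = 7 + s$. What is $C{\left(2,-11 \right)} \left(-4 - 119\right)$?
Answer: $492$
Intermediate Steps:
$C{\left(2,-11 \right)} \left(-4 - 119\right) = \left(7 - 11\right) \left(-4 - 119\right) = \left(-4\right) \left(-123\right) = 492$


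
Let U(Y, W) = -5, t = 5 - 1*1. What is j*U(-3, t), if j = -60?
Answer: 300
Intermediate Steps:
t = 4 (t = 5 - 1 = 4)
j*U(-3, t) = -60*(-5) = 300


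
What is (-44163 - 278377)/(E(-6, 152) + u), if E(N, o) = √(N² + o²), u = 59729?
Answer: -19264991660/3567530301 + 645080*√5785/3567530301 ≈ -5.3863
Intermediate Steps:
(-44163 - 278377)/(E(-6, 152) + u) = (-44163 - 278377)/(√((-6)² + 152²) + 59729) = -322540/(√(36 + 23104) + 59729) = -322540/(√23140 + 59729) = -322540/(2*√5785 + 59729) = -322540/(59729 + 2*√5785)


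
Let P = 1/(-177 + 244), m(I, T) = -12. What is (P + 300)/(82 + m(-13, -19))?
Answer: 20101/4690 ≈ 4.2859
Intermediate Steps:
P = 1/67 ≈ 0.014925
(P + 300)/(82 + m(-13, -19)) = (1/67 + 300)/(82 - 12) = (20101/67)/70 = (20101/67)*(1/70) = 20101/4690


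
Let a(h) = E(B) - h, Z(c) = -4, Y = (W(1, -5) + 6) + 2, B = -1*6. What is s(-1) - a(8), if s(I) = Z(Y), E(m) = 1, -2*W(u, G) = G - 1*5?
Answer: 3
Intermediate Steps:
W(u, G) = 5/2 - G/2 (W(u, G) = -(G - 1*5)/2 = -(G - 5)/2 = -(-5 + G)/2 = 5/2 - G/2)
B = -6
Y = 13 (Y = ((5/2 - 1/2*(-5)) + 6) + 2 = ((5/2 + 5/2) + 6) + 2 = (5 + 6) + 2 = 11 + 2 = 13)
a(h) = 1 - h
s(I) = -4
s(-1) - a(8) = -4 - (1 - 1*8) = -4 - (1 - 8) = -4 - 1*(-7) = -4 + 7 = 3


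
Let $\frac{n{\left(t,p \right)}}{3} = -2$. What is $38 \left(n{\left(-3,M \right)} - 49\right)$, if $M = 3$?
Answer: $-2090$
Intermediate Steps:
$n{\left(t,p \right)} = -6$ ($n{\left(t,p \right)} = 3 \left(-2\right) = -6$)
$38 \left(n{\left(-3,M \right)} - 49\right) = 38 \left(-6 - 49\right) = 38 \left(-55\right) = -2090$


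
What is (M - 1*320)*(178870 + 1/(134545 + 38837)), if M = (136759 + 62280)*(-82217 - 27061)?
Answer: -9115504735654337233/2343 ≈ -3.8905e+15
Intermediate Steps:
M = -21750583842 (M = 199039*(-109278) = -21750583842)
(M - 1*320)*(178870 + 1/(134545 + 38837)) = (-21750583842 - 1*320)*(178870 + 1/(134545 + 38837)) = (-21750583842 - 320)*(178870 + 1/173382) = -21750584162*(178870 + 1/173382) = -21750584162*31012838341/173382 = -9115504735654337233/2343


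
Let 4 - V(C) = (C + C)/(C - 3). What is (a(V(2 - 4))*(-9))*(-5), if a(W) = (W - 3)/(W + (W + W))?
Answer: 15/16 ≈ 0.93750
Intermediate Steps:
V(C) = 4 - 2*C/(-3 + C) (V(C) = 4 - (C + C)/(C - 3) = 4 - 2*C/(-3 + C))
a(W) = (-3 + W)/(3*W) (a(W) = (-3 + W)/(W + 2*W) = (-3 + W)/((3*W)) = (-3 + W)*(1/(3*W)) = (-3 + W)/(3*W))
(a(V(2 - 4))*(-9))*(-5) = (((-3 + 2*(-6 + (2 - 4))/(-3 + (2 - 4)))/(3*((2*(-6 + (2 - 4))/(-3 + (2 - 4))))))*(-9))*(-5) = (((-3 + 2*(-6 - 2)/(-3 - 2))/(3*((2*(-6 - 2)/(-3 - 2)))))*(-9))*(-5) = (((-3 + 2*(-8)/(-5))/(3*((2*(-8)/(-5)))))*(-9))*(-5) = (((-3 + 2*(-⅕)*(-8))/(3*((2*(-⅕)*(-8)))))*(-9))*(-5) = (((-3 + 16/5)/(3*(16/5)))*(-9))*(-5) = (((⅓)*(5/16)*(⅕))*(-9))*(-5) = ((1/48)*(-9))*(-5) = -3/16*(-5) = 15/16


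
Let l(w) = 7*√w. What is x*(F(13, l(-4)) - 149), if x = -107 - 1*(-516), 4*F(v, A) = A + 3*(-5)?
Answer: -249899/4 + 2863*I/2 ≈ -62475.0 + 1431.5*I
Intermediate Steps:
F(v, A) = -15/4 + A/4 (F(v, A) = (A + 3*(-5))/4 = (A - 15)/4 = (-15 + A)/4 = -15/4 + A/4)
x = 409 (x = -107 + 516 = 409)
x*(F(13, l(-4)) - 149) = 409*((-15/4 + (7*√(-4))/4) - 149) = 409*((-15/4 + (7*(2*I))/4) - 149) = 409*((-15/4 + (14*I)/4) - 149) = 409*((-15/4 + 7*I/2) - 149) = 409*(-611/4 + 7*I/2) = -249899/4 + 2863*I/2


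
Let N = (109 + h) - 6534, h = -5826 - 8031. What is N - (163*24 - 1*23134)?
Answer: -1060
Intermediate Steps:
h = -13857
N = -20282 (N = (109 - 13857) - 6534 = -13748 - 6534 = -20282)
N - (163*24 - 1*23134) = -20282 - (163*24 - 1*23134) = -20282 - (3912 - 23134) = -20282 - 1*(-19222) = -20282 + 19222 = -1060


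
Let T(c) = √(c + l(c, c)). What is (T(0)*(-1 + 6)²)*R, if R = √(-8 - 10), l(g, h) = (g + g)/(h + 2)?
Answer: 0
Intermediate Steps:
l(g, h) = 2*g/(2 + h) (l(g, h) = (2*g)/(2 + h) = 2*g/(2 + h))
T(c) = √(c + 2*c/(2 + c))
R = 3*I*√2 (R = √(-18) = 3*I*√2 ≈ 4.2426*I)
(T(0)*(-1 + 6)²)*R = (√(0*(4 + 0)/(2 + 0))*(-1 + 6)²)*(3*I*√2) = (√(0*4/2)*5²)*(3*I*√2) = (√(0*(½)*4)*25)*(3*I*√2) = (√0*25)*(3*I*√2) = (0*25)*(3*I*√2) = 0*(3*I*√2) = 0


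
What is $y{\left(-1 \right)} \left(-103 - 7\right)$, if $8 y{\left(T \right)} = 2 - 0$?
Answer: $- \frac{55}{2} \approx -27.5$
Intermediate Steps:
$y{\left(T \right)} = \frac{1}{4}$ ($y{\left(T \right)} = \frac{2 - 0}{8} = \frac{2 + 0}{8} = \frac{1}{8} \cdot 2 = \frac{1}{4}$)
$y{\left(-1 \right)} \left(-103 - 7\right) = \frac{-103 - 7}{4} = \frac{1}{4} \left(-110\right) = - \frac{55}{2}$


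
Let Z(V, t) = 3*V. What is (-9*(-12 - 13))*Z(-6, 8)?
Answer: -4050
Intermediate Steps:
(-9*(-12 - 13))*Z(-6, 8) = (-9*(-12 - 13))*(3*(-6)) = -9*(-25)*(-18) = 225*(-18) = -4050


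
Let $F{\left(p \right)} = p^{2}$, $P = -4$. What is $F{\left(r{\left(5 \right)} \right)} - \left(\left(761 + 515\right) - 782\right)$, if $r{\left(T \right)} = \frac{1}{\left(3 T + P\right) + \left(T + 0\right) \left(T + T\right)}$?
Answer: $- \frac{1838173}{3721} \approx -494.0$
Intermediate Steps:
$r{\left(T \right)} = \frac{1}{-4 + 2 T^{2} + 3 T}$ ($r{\left(T \right)} = \frac{1}{\left(3 T - 4\right) + \left(T + 0\right) \left(T + T\right)} = \frac{1}{\left(-4 + 3 T\right) + T 2 T} = \frac{1}{\left(-4 + 3 T\right) + 2 T^{2}} = \frac{1}{-4 + 2 T^{2} + 3 T}$)
$F{\left(r{\left(5 \right)} \right)} - \left(\left(761 + 515\right) - 782\right) = \left(\frac{1}{-4 + 2 \cdot 5^{2} + 3 \cdot 5}\right)^{2} - \left(\left(761 + 515\right) - 782\right) = \left(\frac{1}{-4 + 2 \cdot 25 + 15}\right)^{2} - \left(1276 - 782\right) = \left(\frac{1}{-4 + 50 + 15}\right)^{2} - 494 = \left(\frac{1}{61}\right)^{2} - 494 = \frac{1}{3721} - 494 = - \frac{1838173}{3721}$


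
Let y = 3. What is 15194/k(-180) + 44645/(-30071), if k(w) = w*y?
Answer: -240503537/8119170 ≈ -29.622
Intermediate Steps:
k(w) = 3*w (k(w) = w*3 = 3*w)
15194/k(-180) + 44645/(-30071) = 15194/((3*(-180))) + 44645/(-30071) = 15194/(-540) + 44645*(-1/30071) = 15194*(-1/540) - 44645/30071 = -7597/270 - 44645/30071 = -240503537/8119170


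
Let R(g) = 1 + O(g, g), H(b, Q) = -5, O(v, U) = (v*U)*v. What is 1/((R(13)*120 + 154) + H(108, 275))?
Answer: 1/263909 ≈ 3.7892e-6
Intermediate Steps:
O(v, U) = U*v² (O(v, U) = (U*v)*v = U*v²)
R(g) = 1 + g³ (R(g) = 1 + g*g² = 1 + g³)
1/((R(13)*120 + 154) + H(108, 275)) = 1/(((1 + 13³)*120 + 154) - 5) = 1/(((1 + 2197)*120 + 154) - 5) = 1/((2198*120 + 154) - 5) = 1/((263760 + 154) - 5) = 1/(263914 - 5) = 1/263909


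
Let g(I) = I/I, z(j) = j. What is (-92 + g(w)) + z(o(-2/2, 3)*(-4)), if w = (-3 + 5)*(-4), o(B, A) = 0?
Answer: -91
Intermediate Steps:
w = -8 (w = 2*(-4) = -8)
g(I) = 1
(-92 + g(w)) + z(o(-2/2, 3)*(-4)) = (-92 + 1) + 0*(-4) = -91 + 0 = -91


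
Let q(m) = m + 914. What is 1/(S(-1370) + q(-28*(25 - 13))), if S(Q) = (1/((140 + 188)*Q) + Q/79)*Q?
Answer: 25912/630600415 ≈ 4.1091e-5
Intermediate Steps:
S(Q) = Q*(Q/79 + 1/(328*Q)) (S(Q) = (1/(328*Q) + Q*(1/79))*Q = (1/(328*Q) + Q/79)*Q = (Q/79 + 1/(328*Q))*Q = Q*(Q/79 + 1/(328*Q)))
q(m) = 914 + m
1/(S(-1370) + q(-28*(25 - 13))) = 1/((1/328 + (1/79)*(-1370)**2) + (914 - 28*(25 - 13))) = 1/((1/328 + (1/79)*1876900) + (914 - 28*12)) = 1/((1/328 + 1876900/79) + (914 - 336)) = 1/(615623279/25912 + 578) = 1/(630600415/25912) = 25912/630600415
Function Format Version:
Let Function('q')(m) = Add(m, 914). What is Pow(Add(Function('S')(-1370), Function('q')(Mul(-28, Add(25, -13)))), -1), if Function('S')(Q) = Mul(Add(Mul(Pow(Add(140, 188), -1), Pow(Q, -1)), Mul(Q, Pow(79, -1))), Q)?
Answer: Rational(25912, 630600415) ≈ 4.1091e-5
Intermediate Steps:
Function('S')(Q) = Mul(Q, Add(Mul(Rational(1, 79), Q), Mul(Rational(1, 328), Pow(Q, -1)))) (Function('S')(Q) = Mul(Add(Mul(Pow(328, -1), Pow(Q, -1)), Mul(Q, Rational(1, 79))), Q) = Mul(Add(Mul(Rational(1, 328), Pow(Q, -1)), Mul(Rational(1, 79), Q)), Q) = Mul(Add(Mul(Rational(1, 79), Q), Mul(Rational(1, 328), Pow(Q, -1))), Q) = Mul(Q, Add(Mul(Rational(1, 79), Q), Mul(Rational(1, 328), Pow(Q, -1)))))
Function('q')(m) = Add(914, m)
Pow(Add(Function('S')(-1370), Function('q')(Mul(-28, Add(25, -13)))), -1) = Pow(Add(Add(Rational(1, 328), Mul(Rational(1, 79), Pow(-1370, 2))), Add(914, Mul(-28, Add(25, -13)))), -1) = Pow(Add(Add(Rational(1, 328), Mul(Rational(1, 79), 1876900)), Add(914, Mul(-28, 12))), -1) = Pow(Add(Add(Rational(1, 328), Rational(1876900, 79)), Add(914, -336)), -1) = Pow(Add(Rational(615623279, 25912), 578), -1) = Pow(Rational(630600415, 25912), -1) = Rational(25912, 630600415)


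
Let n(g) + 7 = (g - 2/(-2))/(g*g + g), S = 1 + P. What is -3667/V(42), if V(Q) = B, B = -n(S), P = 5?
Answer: -22002/41 ≈ -536.63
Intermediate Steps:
S = 6 (S = 1 + 5 = 6)
n(g) = -7 + (1 + g)/(g + g**2) (n(g) = -7 + (g - 2/(-2))/(g*g + g) = -7 + (g - 2*(-1/2))/(g**2 + g) = -7 + (g + 1)/(g + g**2) = -7 + (1 + g)/(g + g**2))
B = 41/6 (B = -(-7 + 1/6) = -1*(-41/6) = 41/6 ≈ 6.8333)
V(Q) = 41/6
-3667/V(42) = -3667/41/6 = -3667*6/41 = -22002/41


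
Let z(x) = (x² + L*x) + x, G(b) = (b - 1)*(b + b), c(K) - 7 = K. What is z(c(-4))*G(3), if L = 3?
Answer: 252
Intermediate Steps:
c(K) = 7 + K
G(b) = 2*b*(-1 + b) (G(b) = (-1 + b)*(2*b) = 2*b*(-1 + b))
z(x) = x² + 4*x (z(x) = (x² + 3*x) + x = x² + 4*x)
z(c(-4))*G(3) = ((7 - 4)*(4 + (7 - 4)))*(2*3*(-1 + 3)) = (3*(4 + 3))*(2*3*2) = (3*7)*12 = 21*12 = 252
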